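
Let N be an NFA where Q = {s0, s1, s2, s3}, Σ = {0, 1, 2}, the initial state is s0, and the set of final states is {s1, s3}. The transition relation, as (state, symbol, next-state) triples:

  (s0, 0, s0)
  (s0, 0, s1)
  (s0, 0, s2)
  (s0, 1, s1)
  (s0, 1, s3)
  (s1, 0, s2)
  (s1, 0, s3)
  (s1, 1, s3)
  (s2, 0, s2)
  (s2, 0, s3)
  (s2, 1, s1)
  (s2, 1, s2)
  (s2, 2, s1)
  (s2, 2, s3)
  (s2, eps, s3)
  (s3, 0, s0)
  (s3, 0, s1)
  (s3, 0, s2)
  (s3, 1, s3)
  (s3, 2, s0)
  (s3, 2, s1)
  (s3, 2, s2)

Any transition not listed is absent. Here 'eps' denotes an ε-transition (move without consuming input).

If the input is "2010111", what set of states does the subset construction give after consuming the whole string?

Start in {s0}.
Read '2': {s0} → ∅.
The set is empty and remains empty for the remaining 6 symbols.

∅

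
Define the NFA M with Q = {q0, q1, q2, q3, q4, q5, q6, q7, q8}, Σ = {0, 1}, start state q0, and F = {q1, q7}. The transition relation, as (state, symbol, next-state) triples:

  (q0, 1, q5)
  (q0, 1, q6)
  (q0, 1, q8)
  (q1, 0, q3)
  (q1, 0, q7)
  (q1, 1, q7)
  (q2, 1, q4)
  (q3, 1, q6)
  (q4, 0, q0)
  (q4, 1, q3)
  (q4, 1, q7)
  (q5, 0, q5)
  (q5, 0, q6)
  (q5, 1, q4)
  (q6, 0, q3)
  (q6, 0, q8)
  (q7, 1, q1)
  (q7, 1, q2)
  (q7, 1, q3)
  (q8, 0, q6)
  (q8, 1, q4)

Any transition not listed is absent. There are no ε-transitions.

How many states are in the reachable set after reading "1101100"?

Start in {q0}.
Read '1': {q0} → {q5, q6, q8}.
Read '1': {q5, q6, q8} → {q4}.
Read '0': {q4} → {q0}.
Read '1': {q0} → {q5, q6, q8}.
Read '1': {q5, q6, q8} → {q4}.
Read '0': {q4} → {q0}.
Read '0': {q0} → ∅.
That set has 0 states.

0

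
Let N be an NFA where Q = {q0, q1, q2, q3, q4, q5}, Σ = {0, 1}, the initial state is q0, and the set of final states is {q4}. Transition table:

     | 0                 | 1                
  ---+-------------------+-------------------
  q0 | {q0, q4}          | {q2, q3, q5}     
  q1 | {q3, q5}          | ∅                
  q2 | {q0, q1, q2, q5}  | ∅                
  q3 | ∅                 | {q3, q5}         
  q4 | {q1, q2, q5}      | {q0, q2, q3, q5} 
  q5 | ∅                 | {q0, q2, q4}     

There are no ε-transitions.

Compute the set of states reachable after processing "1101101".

{q0, q2, q3, q4, q5}

Start in {q0}.
Read '1': q0→{q2, q3, q5}; now {q2, q3, q5}.
Read '1': q2→∅, q3→{q3, q5}, q5→{q0, q2, q4}; now {q0, q2, q3, q4, q5}.
Read '0': q0→{q0, q4}, q2→{q0, q1, q2, q5}, q3→∅, q4→{q1, q2, q5}, q5→∅; now {q0, q1, q2, q4, q5}.
Read '1': q0→{q2, q3, q5}, q1→∅, q2→∅, q4→{q0, q2, q3, q5}, q5→{q0, q2, q4}; now {q0, q2, q3, q4, q5}.
Read '1': q0→{q2, q3, q5}, q2→∅, q3→{q3, q5}, q4→{q0, q2, q3, q5}, q5→{q0, q2, q4}; now {q0, q2, q3, q4, q5}.
Read '0': q0→{q0, q4}, q2→{q0, q1, q2, q5}, q3→∅, q4→{q1, q2, q5}, q5→∅; now {q0, q1, q2, q4, q5}.
Read '1': q0→{q2, q3, q5}, q1→∅, q2→∅, q4→{q0, q2, q3, q5}, q5→{q0, q2, q4}; now {q0, q2, q3, q4, q5}.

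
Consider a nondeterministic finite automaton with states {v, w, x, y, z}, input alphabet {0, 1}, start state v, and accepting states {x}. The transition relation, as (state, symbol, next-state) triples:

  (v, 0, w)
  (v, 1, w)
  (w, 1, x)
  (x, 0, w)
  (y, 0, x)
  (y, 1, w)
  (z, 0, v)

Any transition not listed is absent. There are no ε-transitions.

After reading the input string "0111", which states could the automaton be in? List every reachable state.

∅

Start in {v}.
Read '0': v→{w}; now {w}.
Read '1': w→{x}; now {x}.
Read '1': x→∅; now ∅.
The set is empty and remains empty for the remaining 1 symbol.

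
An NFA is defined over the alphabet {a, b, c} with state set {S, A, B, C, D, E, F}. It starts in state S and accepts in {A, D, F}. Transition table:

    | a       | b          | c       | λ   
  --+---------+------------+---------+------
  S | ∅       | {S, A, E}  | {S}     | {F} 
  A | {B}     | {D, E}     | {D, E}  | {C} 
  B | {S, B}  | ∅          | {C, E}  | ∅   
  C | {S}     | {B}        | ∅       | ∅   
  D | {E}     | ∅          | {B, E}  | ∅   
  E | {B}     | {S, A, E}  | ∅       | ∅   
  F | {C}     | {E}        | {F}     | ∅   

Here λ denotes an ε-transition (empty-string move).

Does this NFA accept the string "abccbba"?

Start: ε-closure({S}) = {S, F}.
Read 'a': S→∅, F→{C}; now {C}.
Read 'b': C→{B}; now {B}.
Read 'c': B→{C, E}; now {C, E}.
Read 'c': C→∅, E→∅; now ∅.
The set is empty and remains empty for the remaining 3 symbols.
The final set ∅ contains no accepting state.

No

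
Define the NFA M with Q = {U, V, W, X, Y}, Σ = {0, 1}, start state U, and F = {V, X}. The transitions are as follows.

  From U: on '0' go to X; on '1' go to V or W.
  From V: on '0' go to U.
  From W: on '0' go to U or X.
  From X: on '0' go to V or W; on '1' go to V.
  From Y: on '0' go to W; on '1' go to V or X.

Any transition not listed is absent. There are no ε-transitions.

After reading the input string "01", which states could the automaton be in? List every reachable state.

{V}

Start in {U}.
Read '0': {U} → {X}.
Read '1': {X} → {V}.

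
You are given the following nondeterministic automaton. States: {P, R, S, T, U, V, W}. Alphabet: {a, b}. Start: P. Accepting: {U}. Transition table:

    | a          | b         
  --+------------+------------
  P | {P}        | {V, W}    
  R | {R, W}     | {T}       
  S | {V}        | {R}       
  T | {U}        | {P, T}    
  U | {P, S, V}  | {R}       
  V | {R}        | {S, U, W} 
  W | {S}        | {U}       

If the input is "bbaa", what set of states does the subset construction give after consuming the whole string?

{P, R, V}

Start in {P}.
Read 'b': P→{V, W}; now {V, W}.
Read 'b': V→{S, U, W}, W→{U}; now {S, U, W}.
Read 'a': S→{V}, U→{P, S, V}, W→{S}; now {P, S, V}.
Read 'a': P→{P}, S→{V}, V→{R}; now {P, R, V}.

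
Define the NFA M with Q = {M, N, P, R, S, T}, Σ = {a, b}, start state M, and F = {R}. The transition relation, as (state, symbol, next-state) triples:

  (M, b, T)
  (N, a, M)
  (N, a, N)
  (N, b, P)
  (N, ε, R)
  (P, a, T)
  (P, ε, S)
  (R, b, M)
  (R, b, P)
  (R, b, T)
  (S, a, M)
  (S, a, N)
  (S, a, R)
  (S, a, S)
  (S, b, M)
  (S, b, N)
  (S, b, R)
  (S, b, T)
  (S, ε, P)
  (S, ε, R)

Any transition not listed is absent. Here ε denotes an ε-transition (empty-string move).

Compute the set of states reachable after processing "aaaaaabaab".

∅

Start in {M}.
Read 'a': M→∅; now ∅.
The set is empty and remains empty for the remaining 9 symbols.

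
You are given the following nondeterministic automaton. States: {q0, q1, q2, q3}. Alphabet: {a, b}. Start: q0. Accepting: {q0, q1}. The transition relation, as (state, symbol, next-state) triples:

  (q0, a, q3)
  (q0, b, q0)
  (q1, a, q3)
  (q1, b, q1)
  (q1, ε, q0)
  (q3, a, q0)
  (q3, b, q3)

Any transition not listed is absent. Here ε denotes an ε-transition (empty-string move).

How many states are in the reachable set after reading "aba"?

1

Start in {q0}.
Read 'a': q0→{q3}; now {q3}.
Read 'b': q3→{q3}; now {q3}.
Read 'a': q3→{q0}; now {q0}.
That set has 1 state.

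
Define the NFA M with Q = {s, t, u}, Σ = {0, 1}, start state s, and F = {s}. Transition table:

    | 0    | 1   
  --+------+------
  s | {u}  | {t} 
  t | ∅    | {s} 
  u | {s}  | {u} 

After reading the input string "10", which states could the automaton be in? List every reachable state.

Start in {s}.
Read '1': {s} → {t}.
Read '0': {t} → ∅.

∅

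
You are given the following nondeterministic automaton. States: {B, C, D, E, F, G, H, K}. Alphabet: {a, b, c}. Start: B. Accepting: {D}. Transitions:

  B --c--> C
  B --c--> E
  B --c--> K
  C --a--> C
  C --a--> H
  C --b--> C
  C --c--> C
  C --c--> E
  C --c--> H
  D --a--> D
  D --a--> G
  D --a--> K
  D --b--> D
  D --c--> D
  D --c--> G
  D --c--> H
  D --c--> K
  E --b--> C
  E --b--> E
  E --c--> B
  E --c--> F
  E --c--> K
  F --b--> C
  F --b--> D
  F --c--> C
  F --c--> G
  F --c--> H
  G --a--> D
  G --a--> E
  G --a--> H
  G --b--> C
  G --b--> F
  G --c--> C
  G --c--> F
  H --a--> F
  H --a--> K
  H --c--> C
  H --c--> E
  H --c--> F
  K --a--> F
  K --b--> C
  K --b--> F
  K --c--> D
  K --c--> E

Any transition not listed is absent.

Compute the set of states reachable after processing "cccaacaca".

Start in {B}.
Read 'c': {B} → {C, E, K}.
Read 'c': {C, E, K} → {B, C, D, E, F, H, K}.
Read 'c': {B, C, D, E, F, H, K} → {B, C, D, E, F, G, H, K}.
Read 'a': {B, C, D, E, F, G, H, K} → {C, D, E, F, G, H, K}.
Read 'a': {C, D, E, F, G, H, K} → {C, D, E, F, G, H, K}.
Read 'c': {C, D, E, F, G, H, K} → {B, C, D, E, F, G, H, K}.
Read 'a': {B, C, D, E, F, G, H, K} → {C, D, E, F, G, H, K}.
Read 'c': {C, D, E, F, G, H, K} → {B, C, D, E, F, G, H, K}.
Read 'a': {B, C, D, E, F, G, H, K} → {C, D, E, F, G, H, K}.

{C, D, E, F, G, H, K}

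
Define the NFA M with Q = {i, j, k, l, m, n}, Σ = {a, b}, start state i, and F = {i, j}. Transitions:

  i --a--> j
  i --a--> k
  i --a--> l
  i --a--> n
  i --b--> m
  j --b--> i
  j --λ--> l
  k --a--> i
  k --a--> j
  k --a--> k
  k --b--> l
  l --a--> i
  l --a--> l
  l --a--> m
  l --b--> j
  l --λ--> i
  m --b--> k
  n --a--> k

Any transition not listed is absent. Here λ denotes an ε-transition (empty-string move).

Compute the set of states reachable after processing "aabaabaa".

{i, j, k, l, m, n}

Start in {i}.
Read 'a': i→{j, k, l, n}; union {j, k, l, n}; ε-closure = {i, j, k, l, n}.
Read 'a': i→{j, k, l, n}, j→∅, k→{i, j, k}, l→{i, l, m}, n→{k}; now {i, j, k, l, m, n}.
Read 'b': i→{m}, j→{i}, k→{l}, l→{j}, m→{k}, n→∅; now {i, j, k, l, m}.
Read 'a': i→{j, k, l, n}, j→∅, k→{i, j, k}, l→{i, l, m}, m→∅; now {i, j, k, l, m, n}.
Read 'a': i→{j, k, l, n}, j→∅, k→{i, j, k}, l→{i, l, m}, m→∅, n→{k}; now {i, j, k, l, m, n}.
Read 'b': i→{m}, j→{i}, k→{l}, l→{j}, m→{k}, n→∅; now {i, j, k, l, m}.
Read 'a': i→{j, k, l, n}, j→∅, k→{i, j, k}, l→{i, l, m}, m→∅; now {i, j, k, l, m, n}.
Read 'a': i→{j, k, l, n}, j→∅, k→{i, j, k}, l→{i, l, m}, m→∅, n→{k}; now {i, j, k, l, m, n}.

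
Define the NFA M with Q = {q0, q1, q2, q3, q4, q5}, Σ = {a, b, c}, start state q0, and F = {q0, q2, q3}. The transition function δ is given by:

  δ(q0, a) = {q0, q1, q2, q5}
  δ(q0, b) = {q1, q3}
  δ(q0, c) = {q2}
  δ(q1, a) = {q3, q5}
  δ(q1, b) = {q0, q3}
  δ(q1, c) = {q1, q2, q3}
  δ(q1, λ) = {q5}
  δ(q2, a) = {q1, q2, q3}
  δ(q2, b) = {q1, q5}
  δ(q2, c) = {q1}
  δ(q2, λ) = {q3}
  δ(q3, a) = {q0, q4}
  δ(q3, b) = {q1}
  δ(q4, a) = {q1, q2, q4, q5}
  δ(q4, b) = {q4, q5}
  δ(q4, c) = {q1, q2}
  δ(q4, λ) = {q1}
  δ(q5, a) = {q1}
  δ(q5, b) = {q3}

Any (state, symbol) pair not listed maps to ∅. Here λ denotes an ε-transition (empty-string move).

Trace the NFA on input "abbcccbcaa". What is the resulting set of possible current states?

{q0, q1, q2, q3, q4, q5}

Start in {q0}.
Read 'a': {q0} → {q0, q1, q2, q3, q5}.
Read 'b': {q0, q1, q2, q3, q5} → {q0, q1, q3, q5}.
Read 'b': {q0, q1, q3, q5} → {q0, q1, q3, q5}.
Read 'c': {q0, q1, q3, q5} → {q1, q2, q3, q5}.
Read 'c': {q1, q2, q3, q5} → {q1, q2, q3, q5}.
Read 'c': {q1, q2, q3, q5} → {q1, q2, q3, q5}.
Read 'b': {q1, q2, q3, q5} → {q0, q1, q3, q5}.
Read 'c': {q0, q1, q3, q5} → {q1, q2, q3, q5}.
Read 'a': {q1, q2, q3, q5} → {q0, q1, q2, q3, q4, q5}.
Read 'a': {q0, q1, q2, q3, q4, q5} → {q0, q1, q2, q3, q4, q5}.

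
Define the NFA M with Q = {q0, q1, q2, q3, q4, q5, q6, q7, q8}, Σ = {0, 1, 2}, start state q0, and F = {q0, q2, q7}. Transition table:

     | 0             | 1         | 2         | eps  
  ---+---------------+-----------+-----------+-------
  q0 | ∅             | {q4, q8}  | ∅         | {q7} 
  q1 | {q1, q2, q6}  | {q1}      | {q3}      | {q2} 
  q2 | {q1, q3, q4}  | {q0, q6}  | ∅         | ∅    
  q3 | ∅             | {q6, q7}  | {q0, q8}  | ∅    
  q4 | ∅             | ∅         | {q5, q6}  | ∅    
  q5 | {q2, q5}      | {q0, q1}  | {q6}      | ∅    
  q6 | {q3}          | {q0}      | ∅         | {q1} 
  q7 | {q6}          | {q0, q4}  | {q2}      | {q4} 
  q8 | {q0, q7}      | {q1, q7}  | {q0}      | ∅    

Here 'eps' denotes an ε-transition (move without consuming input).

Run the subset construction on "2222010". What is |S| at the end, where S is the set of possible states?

7

Start: ε-closure({q0}) = {q0, q4, q7}.
Read '2': {q0, q4, q7} → {q1, q2, q5, q6}.
Read '2': {q1, q2, q5, q6} → {q1, q2, q3, q6}.
Read '2': {q1, q2, q3, q6} → {q0, q3, q4, q7, q8}.
Read '2': {q0, q3, q4, q7, q8} → {q0, q1, q2, q4, q5, q6, q7, q8}.
Read '0': {q0, q1, q2, q4, q5, q6, q7, q8} → {q0, q1, q2, q3, q4, q5, q6, q7}.
Read '1': {q0, q1, q2, q3, q4, q5, q6, q7} → {q0, q1, q2, q4, q6, q7, q8}.
Read '0': {q0, q1, q2, q4, q6, q7, q8} → {q0, q1, q2, q3, q4, q6, q7}.
That set has 7 states.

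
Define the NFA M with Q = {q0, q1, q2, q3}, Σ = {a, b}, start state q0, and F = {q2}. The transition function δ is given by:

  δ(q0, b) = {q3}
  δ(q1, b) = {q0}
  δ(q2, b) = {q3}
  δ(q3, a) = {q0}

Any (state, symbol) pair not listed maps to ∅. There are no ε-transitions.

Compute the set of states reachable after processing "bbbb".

Start in {q0}.
Read 'b': q0→{q3}; now {q3}.
Read 'b': q3→∅; now ∅.
The set is empty and remains empty for the remaining 2 symbols.

∅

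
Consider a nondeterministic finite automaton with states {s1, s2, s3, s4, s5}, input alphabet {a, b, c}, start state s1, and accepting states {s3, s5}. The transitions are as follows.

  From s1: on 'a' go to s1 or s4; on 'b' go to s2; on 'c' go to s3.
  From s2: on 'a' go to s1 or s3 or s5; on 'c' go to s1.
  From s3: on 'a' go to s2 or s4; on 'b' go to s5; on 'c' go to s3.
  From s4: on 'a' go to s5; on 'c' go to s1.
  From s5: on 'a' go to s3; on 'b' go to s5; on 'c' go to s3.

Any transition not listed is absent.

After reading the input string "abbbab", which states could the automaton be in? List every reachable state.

∅

Start in {s1}.
Read 'a': {s1} → {s1, s4}.
Read 'b': {s1, s4} → {s2}.
Read 'b': {s2} → ∅.
The set is empty and remains empty for the remaining 3 symbols.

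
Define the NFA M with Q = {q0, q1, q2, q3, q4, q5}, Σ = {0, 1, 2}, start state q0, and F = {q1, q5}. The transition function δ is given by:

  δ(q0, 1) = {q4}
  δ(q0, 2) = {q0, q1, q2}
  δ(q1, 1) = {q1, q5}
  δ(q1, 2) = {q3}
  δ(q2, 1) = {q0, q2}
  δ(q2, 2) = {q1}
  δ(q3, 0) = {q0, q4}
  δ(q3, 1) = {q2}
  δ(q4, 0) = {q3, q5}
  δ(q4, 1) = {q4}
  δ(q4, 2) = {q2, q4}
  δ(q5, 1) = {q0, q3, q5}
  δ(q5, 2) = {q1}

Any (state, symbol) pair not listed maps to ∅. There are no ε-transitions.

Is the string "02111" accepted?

No

Start in {q0}.
Read '0': {q0} → ∅.
The set is empty and remains empty for the remaining 4 symbols.
The final set ∅ contains no accepting state.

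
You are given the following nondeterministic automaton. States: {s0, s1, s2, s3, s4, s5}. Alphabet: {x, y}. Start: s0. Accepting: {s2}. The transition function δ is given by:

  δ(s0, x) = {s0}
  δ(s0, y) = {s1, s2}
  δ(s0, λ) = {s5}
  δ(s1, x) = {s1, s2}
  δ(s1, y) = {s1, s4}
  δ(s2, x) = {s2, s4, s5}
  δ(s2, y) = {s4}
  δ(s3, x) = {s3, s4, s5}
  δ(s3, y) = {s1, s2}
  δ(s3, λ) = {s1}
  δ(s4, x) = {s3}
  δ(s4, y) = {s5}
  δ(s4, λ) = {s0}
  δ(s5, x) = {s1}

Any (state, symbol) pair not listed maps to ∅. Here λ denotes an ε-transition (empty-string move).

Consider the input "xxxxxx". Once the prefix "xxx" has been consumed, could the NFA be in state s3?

Start: ε-closure({s0}) = {s0, s5}.
Read 'x': s0→{s0}, s5→{s1}; union {s0, s1}; ε-closure = {s0, s1, s5}.
Read 'x': s0→{s0}, s1→{s1, s2}, s5→{s1}; union {s0, s1, s2}; ε-closure = {s0, s1, s2, s5}.
Read 'x': s0→{s0}, s1→{s1, s2}, s2→{s2, s4, s5}, s5→{s1}; now {s0, s1, s2, s4, s5}.
State s3 is not in {s0, s1, s2, s4, s5}.

No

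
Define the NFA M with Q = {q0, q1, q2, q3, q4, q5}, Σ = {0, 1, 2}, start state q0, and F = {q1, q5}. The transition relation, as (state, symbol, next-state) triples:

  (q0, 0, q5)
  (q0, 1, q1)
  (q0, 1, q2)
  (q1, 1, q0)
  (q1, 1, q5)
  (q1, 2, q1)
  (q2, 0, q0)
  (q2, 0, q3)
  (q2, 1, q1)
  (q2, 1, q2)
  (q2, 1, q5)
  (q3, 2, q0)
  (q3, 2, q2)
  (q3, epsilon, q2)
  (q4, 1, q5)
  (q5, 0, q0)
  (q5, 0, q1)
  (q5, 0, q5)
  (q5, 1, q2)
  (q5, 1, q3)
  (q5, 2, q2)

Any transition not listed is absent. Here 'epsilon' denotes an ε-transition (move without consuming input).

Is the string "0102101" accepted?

Yes

Start in {q0}.
Read '0': {q0} → {q5}.
Read '1': {q5} → {q2, q3}.
Read '0': {q2, q3} → {q0, q2, q3}.
Read '2': {q0, q2, q3} → {q0, q2}.
Read '1': {q0, q2} → {q1, q2, q5}.
Read '0': {q1, q2, q5} → {q0, q1, q2, q3, q5}.
Read '1': {q0, q1, q2, q3, q5} → {q0, q1, q2, q3, q5}.
The final set {q0, q1, q2, q3, q5} contains the accepting states q1, q5.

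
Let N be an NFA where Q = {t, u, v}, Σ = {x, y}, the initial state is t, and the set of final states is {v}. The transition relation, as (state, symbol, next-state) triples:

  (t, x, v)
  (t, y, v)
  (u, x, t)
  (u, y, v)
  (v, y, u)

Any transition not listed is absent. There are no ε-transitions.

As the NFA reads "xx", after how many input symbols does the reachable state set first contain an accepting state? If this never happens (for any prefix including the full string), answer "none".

1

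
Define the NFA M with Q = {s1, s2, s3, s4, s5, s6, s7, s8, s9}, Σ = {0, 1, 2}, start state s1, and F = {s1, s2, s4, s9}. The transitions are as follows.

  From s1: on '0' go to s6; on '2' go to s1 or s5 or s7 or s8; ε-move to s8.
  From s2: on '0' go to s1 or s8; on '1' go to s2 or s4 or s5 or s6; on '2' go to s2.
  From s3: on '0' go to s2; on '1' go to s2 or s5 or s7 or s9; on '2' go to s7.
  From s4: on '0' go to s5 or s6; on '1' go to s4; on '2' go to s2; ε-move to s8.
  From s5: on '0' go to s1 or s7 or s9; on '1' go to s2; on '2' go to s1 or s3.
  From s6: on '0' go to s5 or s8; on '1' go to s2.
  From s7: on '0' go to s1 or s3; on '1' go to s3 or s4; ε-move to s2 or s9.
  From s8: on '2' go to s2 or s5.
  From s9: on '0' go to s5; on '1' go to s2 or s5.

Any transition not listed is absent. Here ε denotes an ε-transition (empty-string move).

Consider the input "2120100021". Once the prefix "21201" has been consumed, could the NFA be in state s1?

No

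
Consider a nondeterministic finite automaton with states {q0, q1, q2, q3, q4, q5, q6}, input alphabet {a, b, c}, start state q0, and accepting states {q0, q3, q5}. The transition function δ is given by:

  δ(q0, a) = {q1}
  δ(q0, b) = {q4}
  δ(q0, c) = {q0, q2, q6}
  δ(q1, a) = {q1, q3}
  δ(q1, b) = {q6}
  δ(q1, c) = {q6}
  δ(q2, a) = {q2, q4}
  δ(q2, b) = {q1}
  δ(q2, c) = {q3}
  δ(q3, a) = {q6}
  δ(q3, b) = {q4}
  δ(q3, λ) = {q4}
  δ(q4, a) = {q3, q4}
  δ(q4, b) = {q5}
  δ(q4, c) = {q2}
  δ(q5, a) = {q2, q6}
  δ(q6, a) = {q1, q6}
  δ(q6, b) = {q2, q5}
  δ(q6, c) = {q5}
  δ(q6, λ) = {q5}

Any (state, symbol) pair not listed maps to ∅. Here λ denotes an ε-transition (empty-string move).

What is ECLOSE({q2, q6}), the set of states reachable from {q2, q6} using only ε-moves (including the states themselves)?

Begin with {q2, q6}.
ε-move q6 → q5; add q5.

{q2, q5, q6}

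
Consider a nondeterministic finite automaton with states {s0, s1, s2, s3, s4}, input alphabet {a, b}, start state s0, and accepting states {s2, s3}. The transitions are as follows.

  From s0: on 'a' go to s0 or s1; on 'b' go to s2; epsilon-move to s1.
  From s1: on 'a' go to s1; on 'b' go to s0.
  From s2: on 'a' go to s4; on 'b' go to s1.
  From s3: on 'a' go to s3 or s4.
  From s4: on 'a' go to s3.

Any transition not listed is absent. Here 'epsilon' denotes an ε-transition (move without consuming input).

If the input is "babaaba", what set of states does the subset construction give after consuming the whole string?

{s0, s1, s4}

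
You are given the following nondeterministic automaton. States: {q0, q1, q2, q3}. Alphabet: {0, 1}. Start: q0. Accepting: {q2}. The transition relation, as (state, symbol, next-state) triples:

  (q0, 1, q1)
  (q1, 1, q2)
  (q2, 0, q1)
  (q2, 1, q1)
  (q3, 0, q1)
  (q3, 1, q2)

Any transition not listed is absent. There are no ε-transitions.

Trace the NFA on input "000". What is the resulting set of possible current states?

∅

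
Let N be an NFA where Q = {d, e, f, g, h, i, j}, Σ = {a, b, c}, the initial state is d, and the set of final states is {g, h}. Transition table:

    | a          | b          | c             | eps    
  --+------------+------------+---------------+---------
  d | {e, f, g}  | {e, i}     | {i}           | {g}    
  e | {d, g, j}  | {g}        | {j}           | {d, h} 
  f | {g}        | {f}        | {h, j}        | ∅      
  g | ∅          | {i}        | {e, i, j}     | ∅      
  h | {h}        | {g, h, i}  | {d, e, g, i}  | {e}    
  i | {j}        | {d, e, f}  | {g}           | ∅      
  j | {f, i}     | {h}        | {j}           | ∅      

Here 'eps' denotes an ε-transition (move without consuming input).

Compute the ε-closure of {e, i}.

{d, e, g, h, i}

Begin with {e, i}.
ε-move e → d; add d.
ε-move e → h; add h.
ε-move d → g; add g.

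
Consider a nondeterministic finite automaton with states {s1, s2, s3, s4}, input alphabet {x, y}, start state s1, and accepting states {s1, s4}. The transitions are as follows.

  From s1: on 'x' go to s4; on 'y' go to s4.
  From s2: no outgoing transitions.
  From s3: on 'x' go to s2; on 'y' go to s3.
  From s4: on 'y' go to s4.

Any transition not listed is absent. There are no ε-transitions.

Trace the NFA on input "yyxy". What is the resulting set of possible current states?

Start in {s1}.
Read 'y': s1→{s4}; now {s4}.
Read 'y': s4→{s4}; now {s4}.
Read 'x': s4→∅; now ∅.
The set is empty and remains empty for the remaining 1 symbol.

∅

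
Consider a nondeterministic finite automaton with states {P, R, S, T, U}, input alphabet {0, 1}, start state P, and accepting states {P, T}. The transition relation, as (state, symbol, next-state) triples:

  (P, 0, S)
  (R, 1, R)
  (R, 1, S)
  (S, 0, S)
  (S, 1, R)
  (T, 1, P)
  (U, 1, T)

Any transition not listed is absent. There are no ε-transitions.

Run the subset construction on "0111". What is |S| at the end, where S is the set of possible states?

2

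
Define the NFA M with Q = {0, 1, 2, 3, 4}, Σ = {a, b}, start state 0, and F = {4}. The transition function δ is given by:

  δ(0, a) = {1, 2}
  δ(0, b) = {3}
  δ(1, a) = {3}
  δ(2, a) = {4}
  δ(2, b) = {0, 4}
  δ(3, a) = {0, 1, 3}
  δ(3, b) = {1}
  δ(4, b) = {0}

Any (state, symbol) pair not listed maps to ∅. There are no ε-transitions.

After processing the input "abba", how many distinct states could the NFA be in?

4

Start in {0}.
Read 'a': 0→{1, 2}; now {1, 2}.
Read 'b': 1→∅, 2→{0, 4}; now {0, 4}.
Read 'b': 0→{3}, 4→{0}; now {0, 3}.
Read 'a': 0→{1, 2}, 3→{0, 1, 3}; now {0, 1, 2, 3}.
That set has 4 states.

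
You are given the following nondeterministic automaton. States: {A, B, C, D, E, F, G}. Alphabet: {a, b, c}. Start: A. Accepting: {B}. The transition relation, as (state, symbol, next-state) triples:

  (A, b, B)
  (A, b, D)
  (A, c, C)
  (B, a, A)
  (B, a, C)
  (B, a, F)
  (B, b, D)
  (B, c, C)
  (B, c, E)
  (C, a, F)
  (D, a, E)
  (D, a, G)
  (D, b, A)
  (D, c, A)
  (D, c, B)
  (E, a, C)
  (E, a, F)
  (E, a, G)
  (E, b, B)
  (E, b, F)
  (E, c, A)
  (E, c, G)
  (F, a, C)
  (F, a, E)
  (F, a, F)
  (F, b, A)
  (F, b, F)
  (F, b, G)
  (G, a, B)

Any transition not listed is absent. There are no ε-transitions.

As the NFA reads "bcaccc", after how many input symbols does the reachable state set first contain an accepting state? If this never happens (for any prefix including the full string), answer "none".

Start in {A}.
Read 'b': A→{B, D}; now {B, D}.
None of the earlier sets intersect F, but {B, D} does.

1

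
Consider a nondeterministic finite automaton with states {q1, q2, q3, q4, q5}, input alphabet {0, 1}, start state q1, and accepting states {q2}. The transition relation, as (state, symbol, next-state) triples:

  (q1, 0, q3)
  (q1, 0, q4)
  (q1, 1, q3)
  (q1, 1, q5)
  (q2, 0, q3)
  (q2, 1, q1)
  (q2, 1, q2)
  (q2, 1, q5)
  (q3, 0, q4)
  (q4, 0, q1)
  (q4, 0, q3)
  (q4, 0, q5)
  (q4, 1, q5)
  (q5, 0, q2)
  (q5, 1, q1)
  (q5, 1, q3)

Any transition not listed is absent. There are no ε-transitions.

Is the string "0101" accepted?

Yes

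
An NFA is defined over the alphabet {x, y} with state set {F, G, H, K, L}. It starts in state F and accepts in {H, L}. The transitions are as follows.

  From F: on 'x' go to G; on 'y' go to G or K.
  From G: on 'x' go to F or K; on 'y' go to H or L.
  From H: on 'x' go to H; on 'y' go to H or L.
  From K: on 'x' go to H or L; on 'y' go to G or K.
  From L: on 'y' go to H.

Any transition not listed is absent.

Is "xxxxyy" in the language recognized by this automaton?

Yes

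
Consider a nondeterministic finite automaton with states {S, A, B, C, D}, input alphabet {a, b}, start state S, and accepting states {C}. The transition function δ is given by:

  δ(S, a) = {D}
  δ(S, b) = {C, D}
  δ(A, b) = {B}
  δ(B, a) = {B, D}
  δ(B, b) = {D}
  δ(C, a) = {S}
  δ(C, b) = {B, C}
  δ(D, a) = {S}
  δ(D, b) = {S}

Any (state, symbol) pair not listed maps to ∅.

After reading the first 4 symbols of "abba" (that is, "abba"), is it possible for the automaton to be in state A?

Start in {S}.
Read 'a': {S} → {D}.
Read 'b': {D} → {S}.
Read 'b': {S} → {C, D}.
Read 'a': {C, D} → {S}.
State A is not in {S}.

No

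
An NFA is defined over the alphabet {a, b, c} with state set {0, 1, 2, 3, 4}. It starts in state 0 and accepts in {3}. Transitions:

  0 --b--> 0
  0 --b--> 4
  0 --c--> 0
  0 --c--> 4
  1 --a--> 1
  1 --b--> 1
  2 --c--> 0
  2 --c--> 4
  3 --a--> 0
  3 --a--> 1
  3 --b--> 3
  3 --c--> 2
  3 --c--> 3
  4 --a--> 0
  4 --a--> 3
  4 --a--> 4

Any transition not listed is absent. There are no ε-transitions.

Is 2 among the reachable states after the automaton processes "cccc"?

No

Start in {0}.
Read 'c': {0} → {0, 4}.
Read 'c': {0, 4} → {0, 4}.
Read 'c': {0, 4} → {0, 4}.
Read 'c': {0, 4} → {0, 4}.
State 2 is not in {0, 4}.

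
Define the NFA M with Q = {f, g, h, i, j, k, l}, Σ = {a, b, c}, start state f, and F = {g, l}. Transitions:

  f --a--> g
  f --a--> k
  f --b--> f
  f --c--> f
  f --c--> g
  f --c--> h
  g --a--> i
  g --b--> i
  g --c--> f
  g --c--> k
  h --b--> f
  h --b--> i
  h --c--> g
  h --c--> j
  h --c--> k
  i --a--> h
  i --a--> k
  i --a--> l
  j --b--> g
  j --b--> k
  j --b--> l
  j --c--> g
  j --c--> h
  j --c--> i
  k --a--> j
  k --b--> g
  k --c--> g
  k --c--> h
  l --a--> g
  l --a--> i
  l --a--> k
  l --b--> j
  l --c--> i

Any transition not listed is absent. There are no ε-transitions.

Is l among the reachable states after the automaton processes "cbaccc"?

No

Start in {f}.
Read 'c': f→{f, g, h}; now {f, g, h}.
Read 'b': f→{f}, g→{i}, h→{f, i}; now {f, i}.
Read 'a': f→{g, k}, i→{h, k, l}; now {g, h, k, l}.
Read 'c': g→{f, k}, h→{g, j, k}, k→{g, h}, l→{i}; now {f, g, h, i, j, k}.
Read 'c': f→{f, g, h}, g→{f, k}, h→{g, j, k}, i→∅, j→{g, h, i}, k→{g, h}; now {f, g, h, i, j, k}.
Read 'c': f→{f, g, h}, g→{f, k}, h→{g, j, k}, i→∅, j→{g, h, i}, k→{g, h}; now {f, g, h, i, j, k}.
State l is not in {f, g, h, i, j, k}.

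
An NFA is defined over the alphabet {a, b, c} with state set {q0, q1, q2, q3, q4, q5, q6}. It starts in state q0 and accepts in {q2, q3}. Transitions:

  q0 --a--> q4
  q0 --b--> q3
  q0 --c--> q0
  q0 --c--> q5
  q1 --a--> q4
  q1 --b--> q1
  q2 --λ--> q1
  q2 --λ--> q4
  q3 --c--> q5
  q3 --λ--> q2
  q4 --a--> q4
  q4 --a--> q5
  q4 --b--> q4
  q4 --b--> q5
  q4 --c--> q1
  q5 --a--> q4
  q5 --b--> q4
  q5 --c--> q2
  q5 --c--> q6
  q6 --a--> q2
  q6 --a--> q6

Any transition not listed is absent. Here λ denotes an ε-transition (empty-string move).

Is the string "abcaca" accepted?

Yes

Start in {q0}.
Read 'a': q0→{q4}; now {q4}.
Read 'b': q4→{q4, q5}; now {q4, q5}.
Read 'c': q4→{q1}, q5→{q2, q6}; union {q1, q2, q6}; ε-closure = {q1, q2, q4, q6}.
Read 'a': q1→{q4}, q2→∅, q4→{q4, q5}, q6→{q2, q6}; union {q2, q4, q5, q6}; ε-closure = {q1, q2, q4, q5, q6}.
Read 'c': q1→∅, q2→∅, q4→{q1}, q5→{q2, q6}, q6→∅; union {q1, q2, q6}; ε-closure = {q1, q2, q4, q6}.
Read 'a': q1→{q4}, q2→∅, q4→{q4, q5}, q6→{q2, q6}; union {q2, q4, q5, q6}; ε-closure = {q1, q2, q4, q5, q6}.
The final set {q1, q2, q4, q5, q6} contains the accepting state q2.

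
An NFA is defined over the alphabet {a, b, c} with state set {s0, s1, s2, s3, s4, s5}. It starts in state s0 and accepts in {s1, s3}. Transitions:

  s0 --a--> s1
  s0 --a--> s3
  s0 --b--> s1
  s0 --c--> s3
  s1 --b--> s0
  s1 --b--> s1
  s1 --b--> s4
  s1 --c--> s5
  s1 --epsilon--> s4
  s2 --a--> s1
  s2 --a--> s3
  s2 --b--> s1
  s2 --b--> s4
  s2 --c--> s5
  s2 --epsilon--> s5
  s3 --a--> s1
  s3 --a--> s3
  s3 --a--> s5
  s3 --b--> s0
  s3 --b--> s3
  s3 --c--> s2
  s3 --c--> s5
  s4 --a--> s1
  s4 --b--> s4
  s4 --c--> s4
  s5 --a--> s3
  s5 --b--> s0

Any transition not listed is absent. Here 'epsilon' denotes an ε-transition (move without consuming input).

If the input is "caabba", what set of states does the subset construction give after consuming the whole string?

Start in {s0}.
Read 'c': {s0} → {s3}.
Read 'a': {s3} → {s1, s3, s4, s5}.
Read 'a': {s1, s3, s4, s5} → {s1, s3, s4, s5}.
Read 'b': {s1, s3, s4, s5} → {s0, s1, s3, s4}.
Read 'b': {s0, s1, s3, s4} → {s0, s1, s3, s4}.
Read 'a': {s0, s1, s3, s4} → {s1, s3, s4, s5}.

{s1, s3, s4, s5}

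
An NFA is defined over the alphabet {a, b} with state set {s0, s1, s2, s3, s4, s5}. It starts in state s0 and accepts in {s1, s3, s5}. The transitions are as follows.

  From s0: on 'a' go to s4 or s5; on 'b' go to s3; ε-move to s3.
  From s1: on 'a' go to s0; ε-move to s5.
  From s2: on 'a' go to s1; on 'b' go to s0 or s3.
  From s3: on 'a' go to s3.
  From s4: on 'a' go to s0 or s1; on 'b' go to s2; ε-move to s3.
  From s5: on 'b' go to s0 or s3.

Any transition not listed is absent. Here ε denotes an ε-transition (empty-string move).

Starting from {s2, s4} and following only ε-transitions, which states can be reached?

Begin with {s2, s4}.
ε-move s4 → s3; add s3.

{s2, s3, s4}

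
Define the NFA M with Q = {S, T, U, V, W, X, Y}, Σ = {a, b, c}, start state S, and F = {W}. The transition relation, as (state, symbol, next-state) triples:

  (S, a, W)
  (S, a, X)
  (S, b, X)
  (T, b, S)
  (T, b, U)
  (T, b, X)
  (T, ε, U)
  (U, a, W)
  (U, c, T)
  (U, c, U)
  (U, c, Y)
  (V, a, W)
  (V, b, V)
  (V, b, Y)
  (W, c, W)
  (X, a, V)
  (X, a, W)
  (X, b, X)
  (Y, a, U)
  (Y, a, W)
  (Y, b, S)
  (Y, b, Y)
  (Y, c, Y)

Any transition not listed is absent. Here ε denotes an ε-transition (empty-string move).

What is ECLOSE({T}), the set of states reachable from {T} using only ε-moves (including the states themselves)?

Begin with {T}.
ε-move T → U; add U.

{T, U}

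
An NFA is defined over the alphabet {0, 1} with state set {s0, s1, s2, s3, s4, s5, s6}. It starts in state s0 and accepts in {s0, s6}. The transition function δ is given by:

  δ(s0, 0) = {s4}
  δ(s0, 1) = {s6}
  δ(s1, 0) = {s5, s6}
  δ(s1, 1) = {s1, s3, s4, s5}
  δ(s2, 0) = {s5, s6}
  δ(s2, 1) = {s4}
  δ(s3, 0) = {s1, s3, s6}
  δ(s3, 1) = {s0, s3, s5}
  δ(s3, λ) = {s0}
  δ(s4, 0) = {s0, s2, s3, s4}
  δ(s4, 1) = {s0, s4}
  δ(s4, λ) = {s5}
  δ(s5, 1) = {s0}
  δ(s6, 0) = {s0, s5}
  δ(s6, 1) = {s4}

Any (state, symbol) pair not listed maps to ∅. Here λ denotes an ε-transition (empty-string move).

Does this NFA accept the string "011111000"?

Yes

Start in {s0}.
Read '0': {s0} → {s4, s5}.
Read '1': {s4, s5} → {s0, s4, s5}.
Read '1': {s0, s4, s5} → {s0, s4, s5, s6}.
Read '1': {s0, s4, s5, s6} → {s0, s4, s5, s6}.
Read '1': {s0, s4, s5, s6} → {s0, s4, s5, s6}.
Read '1': {s0, s4, s5, s6} → {s0, s4, s5, s6}.
Read '0': {s0, s4, s5, s6} → {s0, s2, s3, s4, s5}.
Read '0': {s0, s2, s3, s4, s5} → {s0, s1, s2, s3, s4, s5, s6}.
Read '0': {s0, s1, s2, s3, s4, s5, s6} → {s0, s1, s2, s3, s4, s5, s6}.
The final set {s0, s1, s2, s3, s4, s5, s6} contains the accepting states s0, s6.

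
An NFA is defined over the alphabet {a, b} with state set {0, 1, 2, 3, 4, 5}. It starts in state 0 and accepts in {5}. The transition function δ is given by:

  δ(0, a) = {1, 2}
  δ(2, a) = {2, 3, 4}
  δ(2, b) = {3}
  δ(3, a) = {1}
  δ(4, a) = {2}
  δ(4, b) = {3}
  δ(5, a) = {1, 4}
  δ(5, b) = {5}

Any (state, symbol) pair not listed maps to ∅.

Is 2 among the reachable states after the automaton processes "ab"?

Start in {0}.
Read 'a': 0→{1, 2}; now {1, 2}.
Read 'b': 1→∅, 2→{3}; now {3}.
State 2 is not in {3}.

No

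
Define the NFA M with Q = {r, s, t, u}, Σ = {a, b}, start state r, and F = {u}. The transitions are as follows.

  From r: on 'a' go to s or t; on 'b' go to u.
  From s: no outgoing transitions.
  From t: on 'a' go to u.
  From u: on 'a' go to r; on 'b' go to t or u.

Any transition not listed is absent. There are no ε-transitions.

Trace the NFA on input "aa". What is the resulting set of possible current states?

{u}

Start in {r}.
Read 'a': r→{s, t}; now {s, t}.
Read 'a': s→∅, t→{u}; now {u}.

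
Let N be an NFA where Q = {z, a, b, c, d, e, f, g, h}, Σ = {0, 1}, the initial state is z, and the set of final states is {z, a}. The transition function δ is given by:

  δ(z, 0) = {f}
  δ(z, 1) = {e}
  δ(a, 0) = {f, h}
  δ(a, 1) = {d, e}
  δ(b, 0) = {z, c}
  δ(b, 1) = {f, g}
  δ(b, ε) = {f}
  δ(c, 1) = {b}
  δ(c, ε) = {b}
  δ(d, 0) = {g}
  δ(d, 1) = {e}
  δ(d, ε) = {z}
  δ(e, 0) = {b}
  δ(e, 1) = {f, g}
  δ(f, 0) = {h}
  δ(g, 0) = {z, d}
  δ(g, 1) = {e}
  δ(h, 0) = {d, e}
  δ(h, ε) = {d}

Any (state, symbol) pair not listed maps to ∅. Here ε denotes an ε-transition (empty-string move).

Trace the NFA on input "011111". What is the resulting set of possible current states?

∅

Start in {z}.
Read '0': z→{f}; now {f}.
Read '1': f→∅; now ∅.
The set is empty and remains empty for the remaining 4 symbols.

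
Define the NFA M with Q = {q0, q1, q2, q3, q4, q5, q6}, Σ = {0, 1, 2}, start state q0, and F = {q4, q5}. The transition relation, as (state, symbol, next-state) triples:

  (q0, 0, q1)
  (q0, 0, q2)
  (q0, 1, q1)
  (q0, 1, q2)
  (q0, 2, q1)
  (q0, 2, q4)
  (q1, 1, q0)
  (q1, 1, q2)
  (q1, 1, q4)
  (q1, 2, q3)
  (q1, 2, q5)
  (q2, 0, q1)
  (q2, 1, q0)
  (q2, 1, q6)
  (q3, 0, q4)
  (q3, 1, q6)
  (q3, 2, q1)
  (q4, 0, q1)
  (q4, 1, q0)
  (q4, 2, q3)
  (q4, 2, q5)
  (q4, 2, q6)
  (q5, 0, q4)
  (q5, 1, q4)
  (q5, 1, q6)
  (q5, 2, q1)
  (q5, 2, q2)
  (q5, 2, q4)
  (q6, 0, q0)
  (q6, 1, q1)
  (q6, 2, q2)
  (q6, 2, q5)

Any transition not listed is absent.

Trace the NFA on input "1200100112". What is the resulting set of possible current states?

Start in {q0}.
Read '1': {q0} → {q1, q2}.
Read '2': {q1, q2} → {q3, q5}.
Read '0': {q3, q5} → {q4}.
Read '0': {q4} → {q1}.
Read '1': {q1} → {q0, q2, q4}.
Read '0': {q0, q2, q4} → {q1, q2}.
Read '0': {q1, q2} → {q1}.
Read '1': {q1} → {q0, q2, q4}.
Read '1': {q0, q2, q4} → {q0, q1, q2, q6}.
Read '2': {q0, q1, q2, q6} → {q1, q2, q3, q4, q5}.

{q1, q2, q3, q4, q5}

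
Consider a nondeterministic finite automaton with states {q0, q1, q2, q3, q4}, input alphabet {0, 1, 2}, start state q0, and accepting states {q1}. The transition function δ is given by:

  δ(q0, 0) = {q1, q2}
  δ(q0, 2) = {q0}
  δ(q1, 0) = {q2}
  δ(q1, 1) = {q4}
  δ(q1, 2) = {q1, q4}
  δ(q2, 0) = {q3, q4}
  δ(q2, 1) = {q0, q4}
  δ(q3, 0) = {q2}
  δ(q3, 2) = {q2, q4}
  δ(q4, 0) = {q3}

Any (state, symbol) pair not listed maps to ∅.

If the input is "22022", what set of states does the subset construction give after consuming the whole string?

Start in {q0}.
Read '2': q0→{q0}; now {q0}.
Read '2': q0→{q0}; now {q0}.
Read '0': q0→{q1, q2}; now {q1, q2}.
Read '2': q1→{q1, q4}, q2→∅; now {q1, q4}.
Read '2': q1→{q1, q4}, q4→∅; now {q1, q4}.

{q1, q4}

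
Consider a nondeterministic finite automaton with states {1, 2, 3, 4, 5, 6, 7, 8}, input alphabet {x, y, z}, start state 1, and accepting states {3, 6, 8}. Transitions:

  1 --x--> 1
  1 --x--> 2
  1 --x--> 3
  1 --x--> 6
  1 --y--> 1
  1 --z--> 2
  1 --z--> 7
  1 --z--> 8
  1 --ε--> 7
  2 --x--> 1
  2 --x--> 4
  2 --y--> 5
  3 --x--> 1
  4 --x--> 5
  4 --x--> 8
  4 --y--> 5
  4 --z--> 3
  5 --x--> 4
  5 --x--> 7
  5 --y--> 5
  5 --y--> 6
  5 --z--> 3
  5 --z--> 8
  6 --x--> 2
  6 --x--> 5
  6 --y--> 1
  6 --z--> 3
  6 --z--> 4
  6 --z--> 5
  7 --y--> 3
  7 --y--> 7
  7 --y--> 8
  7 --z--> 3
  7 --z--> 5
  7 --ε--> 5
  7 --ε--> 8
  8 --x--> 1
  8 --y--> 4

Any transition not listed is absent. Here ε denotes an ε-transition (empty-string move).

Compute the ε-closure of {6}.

{6}

Begin with {6}.
No ε-moves leave this set, so the closure equals the set itself.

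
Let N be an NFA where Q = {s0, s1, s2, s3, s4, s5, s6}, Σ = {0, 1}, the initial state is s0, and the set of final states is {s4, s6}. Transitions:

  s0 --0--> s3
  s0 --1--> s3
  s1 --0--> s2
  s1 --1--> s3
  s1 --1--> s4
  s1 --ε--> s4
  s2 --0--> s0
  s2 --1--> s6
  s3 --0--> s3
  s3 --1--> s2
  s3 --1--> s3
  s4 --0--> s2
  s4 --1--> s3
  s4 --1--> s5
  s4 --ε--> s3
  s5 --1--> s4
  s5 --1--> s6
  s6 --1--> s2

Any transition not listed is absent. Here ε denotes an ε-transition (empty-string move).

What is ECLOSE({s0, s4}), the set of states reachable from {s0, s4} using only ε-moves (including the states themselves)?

{s0, s3, s4}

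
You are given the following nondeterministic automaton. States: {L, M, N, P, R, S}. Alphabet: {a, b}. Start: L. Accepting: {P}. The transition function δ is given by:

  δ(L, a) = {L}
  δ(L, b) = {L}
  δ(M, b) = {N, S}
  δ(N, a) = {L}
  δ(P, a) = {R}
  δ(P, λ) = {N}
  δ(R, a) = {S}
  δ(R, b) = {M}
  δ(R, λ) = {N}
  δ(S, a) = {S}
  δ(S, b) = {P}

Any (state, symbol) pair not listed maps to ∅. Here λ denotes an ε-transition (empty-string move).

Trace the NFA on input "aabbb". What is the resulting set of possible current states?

Start in {L}.
Read 'a': {L} → {L}.
Read 'a': {L} → {L}.
Read 'b': {L} → {L}.
Read 'b': {L} → {L}.
Read 'b': {L} → {L}.

{L}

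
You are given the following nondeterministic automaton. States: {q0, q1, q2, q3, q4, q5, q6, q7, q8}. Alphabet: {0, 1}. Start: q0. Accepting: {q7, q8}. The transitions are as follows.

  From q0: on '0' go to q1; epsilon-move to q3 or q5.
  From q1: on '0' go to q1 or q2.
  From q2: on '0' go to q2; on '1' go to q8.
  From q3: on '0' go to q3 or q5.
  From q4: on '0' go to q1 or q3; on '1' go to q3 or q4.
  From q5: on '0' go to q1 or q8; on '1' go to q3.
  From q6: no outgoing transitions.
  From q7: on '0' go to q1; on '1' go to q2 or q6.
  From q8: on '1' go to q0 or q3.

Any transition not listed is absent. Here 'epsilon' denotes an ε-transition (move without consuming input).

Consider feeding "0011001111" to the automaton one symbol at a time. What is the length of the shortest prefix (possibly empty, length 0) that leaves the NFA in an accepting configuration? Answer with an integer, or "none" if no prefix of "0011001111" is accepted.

1

Start: ε-closure({q0}) = {q0, q3, q5}.
Read '0': q0→{q1}, q3→{q3, q5}, q5→{q1, q8}; now {q1, q3, q5, q8}.
None of the earlier sets intersect F, but {q1, q3, q5, q8} does.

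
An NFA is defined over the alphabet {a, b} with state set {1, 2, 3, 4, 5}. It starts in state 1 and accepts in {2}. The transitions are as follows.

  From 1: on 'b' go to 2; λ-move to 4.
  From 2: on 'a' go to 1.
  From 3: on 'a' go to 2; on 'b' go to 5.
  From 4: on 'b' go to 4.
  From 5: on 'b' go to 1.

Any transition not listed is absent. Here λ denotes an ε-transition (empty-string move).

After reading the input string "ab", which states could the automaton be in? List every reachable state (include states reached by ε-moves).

∅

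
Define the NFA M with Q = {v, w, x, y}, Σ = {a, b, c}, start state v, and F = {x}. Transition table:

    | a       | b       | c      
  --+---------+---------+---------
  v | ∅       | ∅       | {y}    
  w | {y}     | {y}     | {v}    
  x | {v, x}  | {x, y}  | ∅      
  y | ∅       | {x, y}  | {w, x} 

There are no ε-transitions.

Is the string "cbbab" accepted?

Yes

Start in {v}.
Read 'c': v→{y}; now {y}.
Read 'b': y→{x, y}; now {x, y}.
Read 'b': x→{x, y}, y→{x, y}; now {x, y}.
Read 'a': x→{v, x}, y→∅; now {v, x}.
Read 'b': v→∅, x→{x, y}; now {x, y}.
The final set {x, y} contains the accepting state x.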